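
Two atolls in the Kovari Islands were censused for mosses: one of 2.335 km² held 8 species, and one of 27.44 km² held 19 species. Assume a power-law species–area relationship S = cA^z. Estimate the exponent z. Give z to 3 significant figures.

Taking logs: ln S = ln c + z ln A, so z = (ln S₂ − ln S₁)/(ln A₂ − ln A₁).
z = ln(19/8) / ln(27.44/2.335) = ln(2.375) / ln(11.75) = 0.8650 / 2.4640 = 0.3511

0.351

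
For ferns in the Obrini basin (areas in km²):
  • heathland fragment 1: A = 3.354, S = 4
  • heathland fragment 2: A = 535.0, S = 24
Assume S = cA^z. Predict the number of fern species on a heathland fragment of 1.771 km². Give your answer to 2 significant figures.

3.2

z = ln(24/4) / ln(535/3.354) = 1.7918 / 5.0721 = 0.3533
c = 4 / 3.354^0.3533 = 4 / 1.533 = 2.609
S₃ = 2.609 × 1.771^0.3533 = 2.609 × 1.224 ≈ 3.192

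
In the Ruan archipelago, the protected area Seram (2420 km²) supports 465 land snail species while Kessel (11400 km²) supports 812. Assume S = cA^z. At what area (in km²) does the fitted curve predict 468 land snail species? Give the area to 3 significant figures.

2460 km²

z = ln(812/465) / ln(11400/2420) = 0.5575 / 1.5498 = 0.3597
c = 465 / 2420^0.3597 = 465 / 16.49 = 28.21
A = (468/28.21)^(1/0.3597) ⇒ ln A = ln(16.59)/0.3597 = 7.8094
A = e^7.8094 ≈ 2464 km²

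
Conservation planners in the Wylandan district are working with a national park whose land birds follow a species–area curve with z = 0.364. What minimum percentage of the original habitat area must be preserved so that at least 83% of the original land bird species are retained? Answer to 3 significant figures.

59.9%

Need (A_new/A_old)^0.364 = 0.83, so A_new/A_old = 0.83^(1/0.364) = 0.83^2.747
ln(A_new/A_old) = ln 0.83 / 0.364 = -0.1863 / 0.364 = -0.5119
A_new/A_old = e^-0.5119 ≈ 0.5994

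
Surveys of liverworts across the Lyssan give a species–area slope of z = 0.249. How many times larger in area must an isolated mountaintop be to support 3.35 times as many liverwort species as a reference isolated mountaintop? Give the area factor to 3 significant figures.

(A₂/A₁)^0.249 = 3.35, so A₂/A₁ = 3.35^(1/0.249) = 3.35^4.016
ln(A₂/A₁) = ln 3.35 / 0.249 = 1.2090 / 0.249 = 4.8553
A₂/A₁ = e^4.8553 ≈ 128.4

128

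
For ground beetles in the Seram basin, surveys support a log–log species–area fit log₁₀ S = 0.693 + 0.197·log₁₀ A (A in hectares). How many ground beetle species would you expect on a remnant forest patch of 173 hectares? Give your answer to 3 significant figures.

13.6

S = 4.932 × 173^0.197
ln S = ln 4.932 + 0.197 × ln 173 = 1.5957 + 0.197 × 5.1533 = 2.6109
S = e^2.6109 ≈ 13.61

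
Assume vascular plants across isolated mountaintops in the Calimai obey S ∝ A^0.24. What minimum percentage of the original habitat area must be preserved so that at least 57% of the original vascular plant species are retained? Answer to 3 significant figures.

9.61%

Need (A_new/A_old)^0.24 = 0.57, so A_new/A_old = 0.57^(1/0.24) = 0.57^4.167
ln(A_new/A_old) = ln 0.57 / 0.24 = -0.5621 / 0.24 = -2.3422
A_new/A_old = e^-2.3422 ≈ 0.09612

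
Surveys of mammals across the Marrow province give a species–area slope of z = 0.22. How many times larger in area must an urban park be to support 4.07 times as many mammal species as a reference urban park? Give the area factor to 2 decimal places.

(A₂/A₁)^0.22 = 4.07, so A₂/A₁ = 4.07^(1/0.22) = 4.07^4.545
ln(A₂/A₁) = ln 4.07 / 0.22 = 1.4036 / 0.22 = 6.3802
A₂/A₁ = e^6.3802 ≈ 590

590.04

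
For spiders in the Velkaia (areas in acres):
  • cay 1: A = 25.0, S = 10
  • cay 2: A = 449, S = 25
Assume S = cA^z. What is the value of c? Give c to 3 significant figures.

3.60

z = ln(S₂/S₁) / ln(A₂/A₁) = ln(25/10) / ln(449/25) = 0.9163 / 2.8881 = 0.3173
c = S₁ / A₁^z = 10 / 25^0.3173 = 10 / 2.777 = 3.602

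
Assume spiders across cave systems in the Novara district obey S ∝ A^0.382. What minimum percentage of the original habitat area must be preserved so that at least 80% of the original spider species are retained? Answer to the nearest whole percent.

Need (A_new/A_old)^0.382 = 0.8, so A_new/A_old = 0.8^(1/0.382) = 0.8^2.618
ln(A_new/A_old) = ln 0.8 / 0.382 = -0.2231 / 0.382 = -0.5841
A_new/A_old = e^-0.5841 ≈ 0.5576

56%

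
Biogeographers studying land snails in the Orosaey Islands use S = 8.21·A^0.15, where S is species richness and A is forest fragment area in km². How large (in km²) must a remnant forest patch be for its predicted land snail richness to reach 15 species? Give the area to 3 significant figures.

15 = 8.21 × A^0.15  ⇒  A^0.15 = 15/8.21 = 1.827
ln A = ln(1.827) / 0.15 = 0.6027 / 0.15 = 4.0180
A = e^4.0180 ≈ 55.59 km²

55.6 km²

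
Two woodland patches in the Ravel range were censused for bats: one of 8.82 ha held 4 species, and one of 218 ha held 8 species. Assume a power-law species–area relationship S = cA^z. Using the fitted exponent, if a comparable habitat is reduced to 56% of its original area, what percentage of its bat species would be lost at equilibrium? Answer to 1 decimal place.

11.8%

z = ln(8/4) / ln(218/8.82) = 0.6931 / 3.2075 = 0.2161
S_new/S_old = (A_new/A_old)^z = 0.56^0.2161 = exp(0.2161 × -0.5798) = 0.8822
Fraction lost = 1 − 0.8822 = 0.1178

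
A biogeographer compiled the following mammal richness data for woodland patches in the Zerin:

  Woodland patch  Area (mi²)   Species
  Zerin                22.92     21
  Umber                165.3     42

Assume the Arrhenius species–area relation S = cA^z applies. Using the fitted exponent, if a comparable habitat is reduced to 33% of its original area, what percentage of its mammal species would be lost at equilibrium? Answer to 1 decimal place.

32.2%

z = ln(42/21) / ln(165.3/22.92) = 0.6931 / 1.9758 = 0.3508
S_new/S_old = (A_new/A_old)^z = 0.33^0.3508 = exp(0.3508 × -1.1087) = 0.6778
Fraction lost = 1 − 0.6778 = 0.3222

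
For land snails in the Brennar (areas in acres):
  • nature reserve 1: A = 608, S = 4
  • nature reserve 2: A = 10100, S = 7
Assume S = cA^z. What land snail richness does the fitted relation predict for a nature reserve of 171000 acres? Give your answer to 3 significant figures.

12.3

z = ln(7/4) / ln(10100/608) = 0.5596 / 2.8101 = 0.1991
c = 4 / 608^0.1991 = 4 / 3.584 = 1.116
S₃ = 1.116 × 171000^0.1991 = 1.116 × 11.02 ≈ 12.3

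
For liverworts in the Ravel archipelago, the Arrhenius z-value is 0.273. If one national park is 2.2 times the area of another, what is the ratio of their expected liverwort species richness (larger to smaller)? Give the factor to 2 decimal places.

1.24

S₂/S₁ = (A₂/A₁)^z = 2.2^0.273
ln(S₂/S₁) = 0.273 × ln 2.2 = 0.273 × 0.7885 = 0.2152
S₂/S₁ = e^0.2152 ≈ 1.24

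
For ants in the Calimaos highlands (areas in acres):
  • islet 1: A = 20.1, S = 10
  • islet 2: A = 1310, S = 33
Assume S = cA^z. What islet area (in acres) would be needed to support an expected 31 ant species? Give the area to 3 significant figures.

z = ln(33/10) / ln(1310/20.1) = 1.1939 / 4.1771 = 0.2858
c = 10 / 20.1^0.2858 = 10 / 2.358 = 4.241
A = (31/4.241)^(1/0.2858) ⇒ ln A = ln(7.309)/0.2858 = 6.9590
A = e^6.9590 ≈ 1053 acres

1050 acres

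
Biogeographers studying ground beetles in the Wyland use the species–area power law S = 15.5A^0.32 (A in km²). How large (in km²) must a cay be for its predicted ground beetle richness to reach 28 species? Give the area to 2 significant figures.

28 = 15.5 × A^0.32  ⇒  A^0.32 = 28/15.5 = 1.806
ln A = ln(1.806) / 0.32 = 0.5914 / 0.32 = 1.8480
A = e^1.8480 ≈ 6.347 km²

6.3 km²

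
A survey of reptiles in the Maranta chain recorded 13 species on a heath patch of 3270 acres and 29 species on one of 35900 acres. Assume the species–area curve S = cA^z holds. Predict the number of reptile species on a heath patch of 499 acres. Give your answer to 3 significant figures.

6.93

z = ln(29/13) / ln(35900/3270) = 0.8023 / 2.3959 = 0.3349
c = 13 / 3270^0.3349 = 13 / 15.03 = 0.865
S₃ = 0.865 × 499^0.3349 = 0.865 × 8.008 ≈ 6.927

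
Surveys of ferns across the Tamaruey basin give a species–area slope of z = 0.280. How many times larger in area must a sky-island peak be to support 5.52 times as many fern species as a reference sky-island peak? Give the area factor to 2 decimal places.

446.46

(A₂/A₁)^0.28 = 5.52, so A₂/A₁ = 5.52^(1/0.28) = 5.52^3.571
ln(A₂/A₁) = ln 5.52 / 0.28 = 1.7084 / 0.28 = 6.1013
A₂/A₁ = e^6.1013 ≈ 446.5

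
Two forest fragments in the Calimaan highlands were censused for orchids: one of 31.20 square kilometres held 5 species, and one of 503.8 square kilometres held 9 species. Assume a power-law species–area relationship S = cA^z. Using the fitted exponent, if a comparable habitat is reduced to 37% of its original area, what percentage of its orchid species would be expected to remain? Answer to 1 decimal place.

z = ln(9/5) / ln(503.8/31.2) = 0.5878 / 2.7818 = 0.2113
S_new/S_old = (A_new/A_old)^z = 0.37^0.2113 = exp(0.2113 × -0.9943) = 0.8105

81.1%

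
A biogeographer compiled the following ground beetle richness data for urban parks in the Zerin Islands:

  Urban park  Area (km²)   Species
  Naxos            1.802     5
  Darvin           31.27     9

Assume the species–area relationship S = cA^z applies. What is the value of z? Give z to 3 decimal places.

0.206

Taking logs: ln S = ln c + z ln A, so z = (ln S₂ − ln S₁)/(ln A₂ − ln A₁).
z = ln(9/5) / ln(31.27/1.802) = ln(1.8) / ln(17.35) = 0.5878 / 2.8538 = 0.2060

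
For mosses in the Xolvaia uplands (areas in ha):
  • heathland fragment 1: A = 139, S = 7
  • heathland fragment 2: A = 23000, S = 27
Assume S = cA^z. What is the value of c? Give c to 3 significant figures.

z = ln(S₂/S₁) / ln(A₂/A₁) = ln(27/7) / ln(23000/139) = 1.3499 / 5.1088 = 0.2642
c = S₁ / A₁^z = 7 / 139^0.2642 = 7 / 3.684 = 1.9

1.90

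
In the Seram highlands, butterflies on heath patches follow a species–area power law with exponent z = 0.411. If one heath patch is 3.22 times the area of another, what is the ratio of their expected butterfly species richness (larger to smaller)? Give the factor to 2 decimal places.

S₂/S₁ = (A₂/A₁)^z = 3.22^0.411
ln(S₂/S₁) = 0.411 × ln 3.22 = 0.411 × 1.1694 = 0.4806
S₂/S₁ = e^0.4806 ≈ 1.617

1.62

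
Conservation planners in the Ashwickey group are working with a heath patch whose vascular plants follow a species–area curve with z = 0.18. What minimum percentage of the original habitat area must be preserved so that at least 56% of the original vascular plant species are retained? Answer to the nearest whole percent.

Need (A_new/A_old)^0.18 = 0.56, so A_new/A_old = 0.56^(1/0.18) = 0.56^5.556
ln(A_new/A_old) = ln 0.56 / 0.18 = -0.5798 / 0.18 = -3.2212
A_new/A_old = e^-3.2212 ≈ 0.03991

4%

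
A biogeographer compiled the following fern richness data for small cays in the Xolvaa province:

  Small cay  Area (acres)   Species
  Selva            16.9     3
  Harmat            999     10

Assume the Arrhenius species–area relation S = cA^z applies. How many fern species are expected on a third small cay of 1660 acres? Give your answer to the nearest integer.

z = ln(10/3) / ln(999/16.9) = 1.2040 / 4.0794 = 0.2951
c = 3 / 16.9^0.2951 = 3 / 2.304 = 1.302
S₃ = 1.302 × 1660^0.2951 = 1.302 × 8.92 ≈ 11.62

12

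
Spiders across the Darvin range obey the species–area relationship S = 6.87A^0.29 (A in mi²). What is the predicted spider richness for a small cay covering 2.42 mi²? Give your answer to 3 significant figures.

S = 6.87 × 2.42^0.29
ln S = ln 6.87 + 0.29 × ln 2.42 = 1.9272 + 0.29 × 0.8838 = 2.1835
S = e^2.1835 ≈ 8.877

8.88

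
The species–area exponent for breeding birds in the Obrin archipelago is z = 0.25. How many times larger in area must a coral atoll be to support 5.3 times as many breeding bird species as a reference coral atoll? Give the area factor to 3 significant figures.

789

(A₂/A₁)^0.25 = 5.3, so A₂/A₁ = 5.3^(1/0.25) = 5.3^4
ln(A₂/A₁) = ln 5.3 / 0.25 = 1.6677 / 0.25 = 6.6708
A₂/A₁ = e^6.6708 ≈ 789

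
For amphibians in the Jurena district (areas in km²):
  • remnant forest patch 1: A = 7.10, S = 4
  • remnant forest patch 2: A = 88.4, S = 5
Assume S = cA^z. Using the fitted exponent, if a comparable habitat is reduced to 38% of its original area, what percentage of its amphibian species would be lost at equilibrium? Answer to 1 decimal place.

z = ln(5/4) / ln(88.4/7.1) = 0.2231 / 2.5218 = 0.0885
S_new/S_old = (A_new/A_old)^z = 0.38^0.0885 = exp(0.0885 × -0.9676) = 0.9179
Fraction lost = 1 − 0.9179 = 0.08206

8.2%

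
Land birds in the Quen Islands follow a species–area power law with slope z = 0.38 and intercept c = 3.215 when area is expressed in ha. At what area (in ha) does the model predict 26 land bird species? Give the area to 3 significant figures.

245 ha

26 = 3.215 × A^0.38  ⇒  A^0.38 = 26/3.215 = 8.087
ln A = ln(8.087) / 0.38 = 2.0903 / 0.38 = 5.5007
A = e^5.5007 ≈ 244.9 ha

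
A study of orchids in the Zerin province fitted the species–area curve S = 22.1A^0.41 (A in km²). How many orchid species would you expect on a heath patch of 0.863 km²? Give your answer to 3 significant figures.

S = 22.1 × 0.863^0.41
ln S = ln 22.1 + 0.41 × ln 0.863 = 3.0956 + 0.41 × -0.1473 = 3.0352
S = e^3.0352 ≈ 20.8

20.8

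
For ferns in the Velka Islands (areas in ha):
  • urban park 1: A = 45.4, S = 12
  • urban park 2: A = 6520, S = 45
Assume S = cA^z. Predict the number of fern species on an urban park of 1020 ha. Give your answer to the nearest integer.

z = ln(45/12) / ln(6520/45.4) = 1.3218 / 4.9671 = 0.2661
c = 12 / 45.4^0.2661 = 12 / 2.76 = 4.347
S₃ = 4.347 × 1020^0.2661 = 4.347 × 6.318 ≈ 27.47

27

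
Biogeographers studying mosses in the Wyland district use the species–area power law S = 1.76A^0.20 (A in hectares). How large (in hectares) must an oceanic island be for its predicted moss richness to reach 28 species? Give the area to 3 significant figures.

28 = 1.76 × A^0.2  ⇒  A^0.2 = 28/1.76 = 15.91
ln A = ln(15.91) / 0.2 = 2.7669 / 0.2 = 13.8345
A = e^13.8345 ≈ 1019124 hectares

1020000 hectares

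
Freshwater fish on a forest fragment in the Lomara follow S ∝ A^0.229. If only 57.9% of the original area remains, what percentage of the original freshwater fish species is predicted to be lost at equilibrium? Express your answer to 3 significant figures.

11.8%

S_new/S_old = (A_new/A_old)^z = 0.579^0.229
= exp(0.229 × ln 0.579) = exp(0.229 × -0.5465) = exp(-0.1251) ≈ 0.8824
Fraction lost = 1 − 0.8824 = 0.1176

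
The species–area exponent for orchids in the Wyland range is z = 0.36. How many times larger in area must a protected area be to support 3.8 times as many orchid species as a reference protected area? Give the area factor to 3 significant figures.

40.8

(A₂/A₁)^0.36 = 3.8, so A₂/A₁ = 3.8^(1/0.36) = 3.8^2.778
ln(A₂/A₁) = ln 3.8 / 0.36 = 1.3350 / 0.36 = 3.7083
A₂/A₁ = e^3.7083 ≈ 40.79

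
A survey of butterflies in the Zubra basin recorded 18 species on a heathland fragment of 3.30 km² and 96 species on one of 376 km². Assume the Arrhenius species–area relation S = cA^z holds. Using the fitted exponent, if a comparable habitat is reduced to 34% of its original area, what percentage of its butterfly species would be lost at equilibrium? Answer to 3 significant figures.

z = ln(96/18) / ln(376/3.3) = 1.6740 / 4.7357 = 0.3535
S_new/S_old = (A_new/A_old)^z = 0.34^0.3535 = exp(0.3535 × -1.0788) = 0.6829
Fraction lost = 1 − 0.6829 = 0.3171

31.7%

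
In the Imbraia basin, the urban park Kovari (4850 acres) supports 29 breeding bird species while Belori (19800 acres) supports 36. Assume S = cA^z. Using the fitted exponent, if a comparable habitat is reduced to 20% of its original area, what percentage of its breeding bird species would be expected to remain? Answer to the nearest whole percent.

z = ln(36/29) / ln(19800/4850) = 0.2162 / 1.4067 = 0.1537
S_new/S_old = (A_new/A_old)^z = 0.2^0.1537 = exp(0.1537 × -1.6094) = 0.7808

78%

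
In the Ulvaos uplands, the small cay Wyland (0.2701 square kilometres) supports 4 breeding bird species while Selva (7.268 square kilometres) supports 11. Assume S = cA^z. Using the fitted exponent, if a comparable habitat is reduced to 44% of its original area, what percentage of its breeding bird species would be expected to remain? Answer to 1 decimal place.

z = ln(11/4) / ln(7.268/0.2701) = 1.0116 / 3.2924 = 0.3072
S_new/S_old = (A_new/A_old)^z = 0.44^0.3072 = exp(0.3072 × -0.8210) = 0.7771

77.7%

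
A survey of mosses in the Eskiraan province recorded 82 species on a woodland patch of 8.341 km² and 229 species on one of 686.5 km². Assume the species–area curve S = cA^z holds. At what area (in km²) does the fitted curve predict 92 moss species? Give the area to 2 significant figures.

z = ln(229/82) / ln(686.5/8.341) = 1.0270 / 4.4104 = 0.2329
c = 82 / 8.341^0.2329 = 82 / 1.639 = 50.04
A = (92/50.04)^(1/0.2329) ⇒ ln A = ln(1.839)/0.2329 = 2.6153
A = e^2.6153 ≈ 13.67 km²

14 km²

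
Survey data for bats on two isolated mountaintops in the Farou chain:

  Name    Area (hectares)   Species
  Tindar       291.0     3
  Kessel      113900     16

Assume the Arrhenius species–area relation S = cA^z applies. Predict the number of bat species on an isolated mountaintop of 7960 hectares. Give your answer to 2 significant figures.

z = ln(16/3) / ln(113900/291) = 1.6740 / 5.9698 = 0.2804
c = 3 / 291^0.2804 = 3 / 4.908 = 0.6113
S₃ = 0.6113 × 7960^0.2804 = 0.6113 × 12.41 ≈ 7.587

7.6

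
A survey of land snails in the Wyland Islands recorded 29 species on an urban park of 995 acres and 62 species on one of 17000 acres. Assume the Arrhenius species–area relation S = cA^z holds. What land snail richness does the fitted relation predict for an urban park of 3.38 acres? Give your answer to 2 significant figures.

6.3

z = ln(62/29) / ln(17000/995) = 0.7598 / 2.8382 = 0.2677
c = 29 / 995^0.2677 = 29 / 6.347 = 4.569
S₃ = 4.569 × 3.38^0.2677 = 4.569 × 1.385 ≈ 6.33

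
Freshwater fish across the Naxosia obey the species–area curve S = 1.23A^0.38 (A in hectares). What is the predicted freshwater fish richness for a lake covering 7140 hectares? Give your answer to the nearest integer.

36 species

S = 1.23 × 7140^0.38 = 1.23 × 29.13 ≈ 35.84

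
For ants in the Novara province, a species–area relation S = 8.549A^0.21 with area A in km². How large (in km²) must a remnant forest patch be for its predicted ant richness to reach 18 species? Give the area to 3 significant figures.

34.7 km²

18 = 8.549 × A^0.21  ⇒  A^0.21 = 18/8.549 = 2.106
ln A = ln(2.106) / 0.21 = 0.7446 / 0.21 = 3.5455
A = e^3.5455 ≈ 34.66 km²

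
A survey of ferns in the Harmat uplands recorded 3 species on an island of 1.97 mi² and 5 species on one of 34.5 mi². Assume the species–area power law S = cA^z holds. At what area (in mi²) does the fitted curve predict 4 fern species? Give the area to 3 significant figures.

9.88 mi²

z = ln(5/3) / ln(34.5/1.97) = 0.5108 / 2.8629 = 0.1784
c = 3 / 1.97^0.1784 = 3 / 1.129 = 2.658
A = (4/2.658)^(1/0.1784) ⇒ ln A = ln(1.505)/0.1784 = 2.2903
A = e^2.2903 ≈ 9.878 mi²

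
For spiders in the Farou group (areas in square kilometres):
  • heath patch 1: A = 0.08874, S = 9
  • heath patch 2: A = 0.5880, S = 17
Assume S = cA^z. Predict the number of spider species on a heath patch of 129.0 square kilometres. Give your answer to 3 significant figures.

z = ln(17/9) / ln(0.588/0.08874) = 0.6360 / 1.8910 = 0.3363
c = 9 / 0.08874^0.3363 = 9 / 0.4428 = 20.32
S₃ = 20.32 × 129^0.3363 = 20.32 × 5.127 ≈ 104.2

104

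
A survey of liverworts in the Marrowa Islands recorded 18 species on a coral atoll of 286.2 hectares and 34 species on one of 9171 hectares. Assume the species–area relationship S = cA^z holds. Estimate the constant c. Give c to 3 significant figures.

z = ln(S₂/S₁) / ln(A₂/A₁) = ln(34/18) / ln(9171/286.2) = 0.6360 / 3.4671 = 0.1834
c = S₁ / A₁^z = 18 / 286.2^0.1834 = 18 / 2.823 = 6.377

6.38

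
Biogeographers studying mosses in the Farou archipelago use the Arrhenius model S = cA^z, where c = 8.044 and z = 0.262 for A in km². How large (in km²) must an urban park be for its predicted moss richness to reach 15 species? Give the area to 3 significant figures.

15 = 8.044 × A^0.262  ⇒  A^0.262 = 15/8.044 = 1.865
ln A = ln(1.865) / 0.262 = 0.6231 / 0.262 = 2.3783
A = e^2.3783 ≈ 10.79 km²

10.8 km²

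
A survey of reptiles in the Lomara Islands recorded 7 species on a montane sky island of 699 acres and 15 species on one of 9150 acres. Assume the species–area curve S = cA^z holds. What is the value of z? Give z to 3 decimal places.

0.296

Taking logs: ln S = ln c + z ln A, so z = (ln S₂ − ln S₁)/(ln A₂ − ln A₁).
z = ln(15/7) / ln(9150/699) = ln(2.143) / ln(13.09) = 0.7621 / 2.5719 = 0.2963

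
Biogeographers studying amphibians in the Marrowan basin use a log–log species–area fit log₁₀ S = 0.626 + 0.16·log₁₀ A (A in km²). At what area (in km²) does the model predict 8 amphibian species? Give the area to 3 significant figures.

53.9 km²

8 = 4.227 × A^0.16  ⇒  A^0.16 = 8/4.227 = 1.893
ln A = ln(1.893) / 0.16 = 0.6380 / 0.16 = 3.9876
A = e^3.9876 ≈ 53.93 km²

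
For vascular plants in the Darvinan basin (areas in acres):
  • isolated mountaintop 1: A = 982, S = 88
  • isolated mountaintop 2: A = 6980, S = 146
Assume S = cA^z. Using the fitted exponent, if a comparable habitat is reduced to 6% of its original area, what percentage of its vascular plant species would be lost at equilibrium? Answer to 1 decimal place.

51.6%

z = ln(146/88) / ln(6980/982) = 0.5063 / 1.9612 = 0.2581
S_new/S_old = (A_new/A_old)^z = 0.06^0.2581 = exp(0.2581 × -2.8134) = 0.4837
Fraction lost = 1 − 0.4837 = 0.5163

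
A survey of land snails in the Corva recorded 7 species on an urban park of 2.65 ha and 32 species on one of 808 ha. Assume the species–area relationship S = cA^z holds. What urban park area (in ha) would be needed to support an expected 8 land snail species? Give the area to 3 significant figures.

4.38 ha

z = ln(32/7) / ln(808/2.65) = 1.5198 / 5.7200 = 0.2657
c = 7 / 2.65^0.2657 = 7 / 1.296 = 5.403
A = (8/5.403)^(1/0.2657) ⇒ ln A = ln(1.481)/0.2657 = 1.4771
A = e^1.4771 ≈ 4.38 ha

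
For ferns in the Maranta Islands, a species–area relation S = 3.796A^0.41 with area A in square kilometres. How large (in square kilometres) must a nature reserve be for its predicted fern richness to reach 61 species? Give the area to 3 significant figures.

61 = 3.796 × A^0.41  ⇒  A^0.41 = 61/3.796 = 16.07
ln A = ln(16.07) / 0.41 = 2.7769 / 0.41 = 6.7730
A = e^6.7730 ≈ 873.9 square kilometres

874 square kilometres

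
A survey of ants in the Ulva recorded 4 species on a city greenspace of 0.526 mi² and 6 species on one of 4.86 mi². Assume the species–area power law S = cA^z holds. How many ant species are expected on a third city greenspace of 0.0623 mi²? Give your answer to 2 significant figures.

z = ln(6/4) / ln(4.86/0.526) = 0.4055 / 2.2235 = 0.1824
c = 4 / 0.526^0.1824 = 4 / 0.8894 = 4.497
S₃ = 4.497 × 0.0623^0.1824 = 4.497 × 0.6028 ≈ 2.711

2.7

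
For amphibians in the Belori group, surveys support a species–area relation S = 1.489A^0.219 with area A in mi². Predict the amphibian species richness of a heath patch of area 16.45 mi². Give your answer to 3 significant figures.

2.75

S = 1.489 × 16.45^0.219
ln S = ln 1.489 + 0.219 × ln 16.45 = 0.3981 + 0.219 × 2.8003 = 1.0114
S = e^1.0114 ≈ 2.749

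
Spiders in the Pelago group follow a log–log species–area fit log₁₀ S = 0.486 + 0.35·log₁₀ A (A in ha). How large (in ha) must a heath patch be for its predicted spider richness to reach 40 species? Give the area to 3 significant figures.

1540 ha

40 = 3.062 × A^0.35  ⇒  A^0.35 = 40/3.062 = 13.06
ln A = ln(13.06) / 0.35 = 2.5698 / 0.35 = 7.3424
A = e^7.3424 ≈ 1544 ha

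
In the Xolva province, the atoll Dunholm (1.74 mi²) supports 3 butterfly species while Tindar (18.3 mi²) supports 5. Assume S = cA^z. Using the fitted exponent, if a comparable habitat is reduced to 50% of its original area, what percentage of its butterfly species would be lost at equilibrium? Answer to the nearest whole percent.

z = ln(5/3) / ln(18.3/1.74) = 0.5108 / 2.3530 = 0.2171
S_new/S_old = (A_new/A_old)^z = 0.5^0.2171 = exp(0.2171 × -0.6931) = 0.8603
Fraction lost = 1 − 0.8603 = 0.1397

14%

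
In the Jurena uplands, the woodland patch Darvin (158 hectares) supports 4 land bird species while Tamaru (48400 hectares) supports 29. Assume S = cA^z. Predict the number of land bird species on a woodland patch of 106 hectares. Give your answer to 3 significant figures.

3.48

z = ln(29/4) / ln(48400/158) = 1.9810 / 5.7247 = 0.3460
c = 4 / 158^0.3460 = 4 / 5.766 = 0.6938
S₃ = 0.6938 × 106^0.3460 = 0.6938 × 5.022 ≈ 3.484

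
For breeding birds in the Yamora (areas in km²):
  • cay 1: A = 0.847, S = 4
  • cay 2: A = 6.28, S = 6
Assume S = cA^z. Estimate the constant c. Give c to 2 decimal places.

z = ln(S₂/S₁) / ln(A₂/A₁) = ln(6/4) / ln(6.28/0.847) = 0.4055 / 2.0034 = 0.2024
c = S₁ / A₁^z = 4 / 0.847^0.2024 = 4 / 0.967 = 4.137

4.14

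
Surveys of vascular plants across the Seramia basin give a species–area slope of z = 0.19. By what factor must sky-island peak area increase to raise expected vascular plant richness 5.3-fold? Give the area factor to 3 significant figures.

6490

(A₂/A₁)^0.19 = 5.3, so A₂/A₁ = 5.3^(1/0.19) = 5.3^5.263
ln(A₂/A₁) = ln 5.3 / 0.19 = 1.6677 / 0.19 = 8.7774
A₂/A₁ = e^8.7774 ≈ 6486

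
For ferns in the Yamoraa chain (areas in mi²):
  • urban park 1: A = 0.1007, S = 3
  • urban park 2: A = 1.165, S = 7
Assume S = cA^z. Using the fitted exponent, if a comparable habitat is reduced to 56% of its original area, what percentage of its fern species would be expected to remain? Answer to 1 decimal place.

81.8%

z = ln(7/3) / ln(1.165/0.1007) = 0.8473 / 2.4483 = 0.3461
S_new/S_old = (A_new/A_old)^z = 0.56^0.3461 = exp(0.3461 × -0.5798) = 0.8182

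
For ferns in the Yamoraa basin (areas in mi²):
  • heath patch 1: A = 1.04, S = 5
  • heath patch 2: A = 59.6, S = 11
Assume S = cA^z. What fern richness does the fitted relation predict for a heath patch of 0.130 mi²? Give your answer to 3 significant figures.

3.33

z = ln(11/5) / ln(59.6/1.04) = 0.7885 / 4.0484 = 0.1948
c = 5 / 1.04^0.1948 = 5 / 1.008 = 4.962
S₃ = 4.962 × 0.13^0.1948 = 4.962 × 0.6721 ≈ 3.335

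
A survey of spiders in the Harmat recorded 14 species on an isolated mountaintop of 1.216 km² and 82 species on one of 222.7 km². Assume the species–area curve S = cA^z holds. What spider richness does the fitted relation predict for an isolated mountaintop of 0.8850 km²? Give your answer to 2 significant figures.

z = ln(82/14) / ln(222.7/1.216) = 1.7677 / 5.2103 = 0.3393
c = 14 / 1.216^0.3393 = 14 / 1.069 = 13.1
S₃ = 13.1 × 0.885^0.3393 = 13.1 × 0.9594 ≈ 12.57

13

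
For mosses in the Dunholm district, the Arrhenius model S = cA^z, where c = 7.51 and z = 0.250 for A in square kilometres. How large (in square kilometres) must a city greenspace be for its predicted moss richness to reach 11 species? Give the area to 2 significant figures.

11 = 7.51 × A^0.25  ⇒  A^0.25 = 11/7.51 = 1.465
ln A = ln(1.465) / 0.25 = 0.3817 / 0.25 = 1.5266
A = e^1.5266 ≈ 4.603 square kilometres

4.6 square kilometres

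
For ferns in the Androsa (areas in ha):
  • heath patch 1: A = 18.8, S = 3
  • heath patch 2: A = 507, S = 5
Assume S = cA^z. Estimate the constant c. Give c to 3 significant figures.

1.90

z = ln(S₂/S₁) / ln(A₂/A₁) = ln(5/3) / ln(507/18.8) = 0.5108 / 3.2947 = 0.1550
c = S₁ / A₁^z = 3 / 18.8^0.1550 = 3 / 1.576 = 1.904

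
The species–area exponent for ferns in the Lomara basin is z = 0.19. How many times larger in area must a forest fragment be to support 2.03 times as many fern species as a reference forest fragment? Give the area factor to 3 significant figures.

41.5

(A₂/A₁)^0.19 = 2.03, so A₂/A₁ = 2.03^(1/0.19) = 2.03^5.263
ln(A₂/A₁) = ln 2.03 / 0.19 = 0.7080 / 0.19 = 3.7265
A₂/A₁ = e^3.7265 ≈ 41.53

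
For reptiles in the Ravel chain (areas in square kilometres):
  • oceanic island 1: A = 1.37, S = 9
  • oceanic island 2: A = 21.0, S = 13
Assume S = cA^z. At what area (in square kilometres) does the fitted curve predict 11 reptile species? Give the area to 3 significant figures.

6.08 square kilometres

z = ln(13/9) / ln(21/1.37) = 0.3677 / 2.7297 = 0.1347
c = 9 / 1.37^0.1347 = 9 / 1.043 = 8.626
A = (11/8.626)^(1/0.1347) ⇒ ln A = ln(1.275)/0.1347 = 1.8044
A = e^1.8044 ≈ 6.077 square kilometres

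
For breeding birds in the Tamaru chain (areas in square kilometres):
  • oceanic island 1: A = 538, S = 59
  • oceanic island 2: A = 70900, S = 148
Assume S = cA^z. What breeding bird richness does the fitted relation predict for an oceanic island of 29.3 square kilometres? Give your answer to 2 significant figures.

34

z = ln(148/59) / ln(70900/538) = 0.9197 / 4.8812 = 0.1884
c = 59 / 538^0.1884 = 59 / 3.27 = 18.04
S₃ = 18.04 × 29.3^0.1884 = 18.04 × 1.89 ≈ 34.1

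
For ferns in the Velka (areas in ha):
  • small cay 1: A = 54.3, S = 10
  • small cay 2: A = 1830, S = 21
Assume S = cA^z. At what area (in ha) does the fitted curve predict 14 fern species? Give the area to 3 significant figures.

268 ha

z = ln(21/10) / ln(1830/54.3) = 0.7419 / 3.5175 = 0.2109
c = 10 / 54.3^0.2109 = 10 / 2.322 = 4.306
A = (14/4.306)^(1/0.2109) ⇒ ln A = ln(3.251)/0.2109 = 5.5897
A = e^5.5897 ≈ 267.7 ha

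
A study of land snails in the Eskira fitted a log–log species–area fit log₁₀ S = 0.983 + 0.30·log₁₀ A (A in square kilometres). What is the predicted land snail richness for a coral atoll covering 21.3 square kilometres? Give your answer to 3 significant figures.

S = 9.616 × 21.3^0.3
ln S = ln 9.616 + 0.3 × ln 21.3 = 2.2634 + 0.3 × 3.0587 = 3.1811
S = e^3.1811 ≈ 24.07

24.1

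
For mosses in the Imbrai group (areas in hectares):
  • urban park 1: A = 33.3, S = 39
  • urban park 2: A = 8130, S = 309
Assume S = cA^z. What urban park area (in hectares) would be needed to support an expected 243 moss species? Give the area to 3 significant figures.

4290 hectares

z = ln(309/39) / ln(8130/33.3) = 2.0698 / 5.4978 = 0.3765
c = 39 / 33.3^0.3765 = 39 / 3.743 = 10.42
A = (243/10.42)^(1/0.3765) ⇒ ln A = ln(23.32)/0.3765 = 8.3651
A = e^8.3651 ≈ 4294 hectares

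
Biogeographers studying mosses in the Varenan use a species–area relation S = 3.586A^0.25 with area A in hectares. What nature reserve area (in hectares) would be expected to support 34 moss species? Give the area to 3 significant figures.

34 = 3.586 × A^0.25  ⇒  A^0.25 = 34/3.586 = 9.481
ln A = ln(9.481) / 0.25 = 2.2493 / 0.25 = 8.9973
A = e^8.9973 ≈ 8081 hectares

8080 hectares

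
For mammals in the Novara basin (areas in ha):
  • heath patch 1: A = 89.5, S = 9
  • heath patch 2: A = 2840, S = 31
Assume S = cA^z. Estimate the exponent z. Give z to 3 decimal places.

Taking logs: ln S = ln c + z ln A, so z = (ln S₂ − ln S₁)/(ln A₂ − ln A₁).
z = ln(31/9) / ln(2840/89.5) = ln(3.444) / ln(31.73) = 1.2368 / 3.4573 = 0.3577

0.358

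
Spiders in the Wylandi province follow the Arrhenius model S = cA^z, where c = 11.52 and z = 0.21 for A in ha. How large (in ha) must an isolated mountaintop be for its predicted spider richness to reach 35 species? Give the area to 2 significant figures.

35 = 11.52 × A^0.21  ⇒  A^0.21 = 35/11.52 = 3.038
ln A = ln(3.038) / 0.21 = 1.1113 / 0.21 = 5.2917
A = e^5.2917 ≈ 198.7 ha

200 ha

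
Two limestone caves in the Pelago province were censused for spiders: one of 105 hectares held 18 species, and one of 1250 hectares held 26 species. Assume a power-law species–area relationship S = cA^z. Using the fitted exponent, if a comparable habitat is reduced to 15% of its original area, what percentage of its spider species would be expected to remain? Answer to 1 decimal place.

75.5%

z = ln(26/18) / ln(1250/105) = 0.3677 / 2.4769 = 0.1485
S_new/S_old = (A_new/A_old)^z = 0.15^0.1485 = exp(0.1485 × -1.8971) = 0.7545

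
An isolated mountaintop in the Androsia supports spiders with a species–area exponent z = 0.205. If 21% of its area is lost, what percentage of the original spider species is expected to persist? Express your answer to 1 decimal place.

95.3%

S_new/S_old = (A_new/A_old)^z = 0.79^0.205
= exp(0.205 × ln 0.79) = exp(0.205 × -0.2357) = exp(-0.0483) ≈ 0.9528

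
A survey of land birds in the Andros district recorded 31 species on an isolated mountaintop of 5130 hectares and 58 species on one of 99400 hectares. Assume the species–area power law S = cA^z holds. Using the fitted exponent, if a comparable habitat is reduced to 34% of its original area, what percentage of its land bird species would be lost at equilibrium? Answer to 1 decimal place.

20.4%

z = ln(58/31) / ln(99400/5130) = 0.6265 / 2.9640 = 0.2114
S_new/S_old = (A_new/A_old)^z = 0.34^0.2114 = exp(0.2114 × -1.0788) = 0.7961
Fraction lost = 1 − 0.7961 = 0.2039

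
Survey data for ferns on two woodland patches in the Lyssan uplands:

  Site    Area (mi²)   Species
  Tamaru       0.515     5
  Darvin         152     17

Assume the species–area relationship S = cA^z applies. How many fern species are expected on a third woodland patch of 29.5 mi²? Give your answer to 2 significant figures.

z = ln(17/5) / ln(152/0.515) = 1.2238 / 5.6875 = 0.2152
c = 5 / 0.515^0.2152 = 5 / 0.8669 = 5.767
S₃ = 5.767 × 29.5^0.2152 = 5.767 × 2.071 ≈ 11.95

12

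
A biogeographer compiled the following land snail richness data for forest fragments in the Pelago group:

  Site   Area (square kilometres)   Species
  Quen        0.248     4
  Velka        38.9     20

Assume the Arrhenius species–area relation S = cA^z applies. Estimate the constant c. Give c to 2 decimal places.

6.24

z = ln(S₂/S₁) / ln(A₂/A₁) = ln(20/4) / ln(38.9/0.248) = 1.6094 / 5.0553 = 0.3184
c = S₁ / A₁^z = 4 / 0.248^0.3184 = 4 / 0.6415 = 6.235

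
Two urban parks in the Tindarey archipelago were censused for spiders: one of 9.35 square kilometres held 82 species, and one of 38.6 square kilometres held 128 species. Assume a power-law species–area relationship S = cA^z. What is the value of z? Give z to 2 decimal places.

0.31

Taking logs: ln S = ln c + z ln A, so z = (ln S₂ − ln S₁)/(ln A₂ − ln A₁).
z = ln(128/82) / ln(38.6/9.35) = ln(1.561) / ln(4.128) = 0.4453 / 1.4179 = 0.3141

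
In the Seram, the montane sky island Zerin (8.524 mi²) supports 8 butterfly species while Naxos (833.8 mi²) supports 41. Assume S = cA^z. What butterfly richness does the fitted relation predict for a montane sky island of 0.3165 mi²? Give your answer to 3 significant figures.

z = ln(41/8) / ln(833.8/8.524) = 1.6341 / 4.5831 = 0.3566
c = 8 / 8.524^0.3566 = 8 / 2.147 = 3.726
S₃ = 3.726 × 0.3165^0.3566 = 3.726 × 0.6635 ≈ 2.472

2.47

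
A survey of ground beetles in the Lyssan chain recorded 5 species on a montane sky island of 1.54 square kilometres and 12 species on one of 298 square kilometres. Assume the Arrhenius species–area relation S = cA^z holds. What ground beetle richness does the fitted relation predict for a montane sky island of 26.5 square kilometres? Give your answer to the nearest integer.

8

z = ln(12/5) / ln(298/1.54) = 0.8755 / 5.2653 = 0.1663
c = 5 / 1.54^0.1663 = 5 / 1.074 = 4.654
S₃ = 4.654 × 26.5^0.1663 = 4.654 × 1.724 ≈ 8.025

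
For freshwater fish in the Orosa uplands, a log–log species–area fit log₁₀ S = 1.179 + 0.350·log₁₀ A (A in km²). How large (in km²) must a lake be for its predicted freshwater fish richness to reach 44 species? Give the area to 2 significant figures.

44 = 15.1 × A^0.35  ⇒  A^0.35 = 44/15.1 = 2.914
ln A = ln(2.914) / 0.35 = 1.0694 / 0.35 = 3.0555
A = e^3.0555 ≈ 21.23 km²

21 km²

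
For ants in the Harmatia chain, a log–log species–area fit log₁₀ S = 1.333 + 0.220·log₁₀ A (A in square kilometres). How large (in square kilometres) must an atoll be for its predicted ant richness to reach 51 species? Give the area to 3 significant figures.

51 = 21.53 × A^0.22  ⇒  A^0.22 = 51/21.53 = 2.369
ln A = ln(2.369) / 0.22 = 0.8625 / 0.22 = 3.9204
A = e^3.9204 ≈ 50.42 square kilometres

50.4 square kilometres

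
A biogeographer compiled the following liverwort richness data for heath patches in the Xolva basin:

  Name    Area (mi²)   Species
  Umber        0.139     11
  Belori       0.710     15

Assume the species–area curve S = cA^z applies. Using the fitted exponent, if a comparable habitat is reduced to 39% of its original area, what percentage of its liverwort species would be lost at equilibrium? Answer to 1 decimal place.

z = ln(15/11) / ln(0.71/0.139) = 0.3102 / 1.6308 = 0.1902
S_new/S_old = (A_new/A_old)^z = 0.39^0.1902 = exp(0.1902 × -0.9416) = 0.836
Fraction lost = 1 − 0.836 = 0.164

16.4%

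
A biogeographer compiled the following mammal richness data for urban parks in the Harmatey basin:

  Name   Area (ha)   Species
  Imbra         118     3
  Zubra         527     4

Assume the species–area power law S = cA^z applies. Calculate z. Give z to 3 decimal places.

0.192

Taking logs: ln S = ln c + z ln A, so z = (ln S₂ − ln S₁)/(ln A₂ − ln A₁).
z = ln(4/3) / ln(527/118) = ln(1.333) / ln(4.466) = 0.2877 / 1.4965 = 0.1922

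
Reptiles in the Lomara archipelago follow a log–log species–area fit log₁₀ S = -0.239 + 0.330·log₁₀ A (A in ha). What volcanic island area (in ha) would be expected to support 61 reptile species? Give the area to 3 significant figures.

1360000 ha

61 = 0.5768 × A^0.33  ⇒  A^0.33 = 61/0.5768 = 105.8
ln A = ln(105.8) / 0.33 = 4.6612 / 0.33 = 14.1248
A = e^14.1248 ≈ 1362488 ha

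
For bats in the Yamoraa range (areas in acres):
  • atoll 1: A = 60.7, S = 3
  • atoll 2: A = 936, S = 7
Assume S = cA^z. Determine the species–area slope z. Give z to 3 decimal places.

0.310

Taking logs: ln S = ln c + z ln A, so z = (ln S₂ − ln S₁)/(ln A₂ − ln A₁).
z = ln(7/3) / ln(936/60.7) = ln(2.333) / ln(15.42) = 0.8473 / 2.7357 = 0.3097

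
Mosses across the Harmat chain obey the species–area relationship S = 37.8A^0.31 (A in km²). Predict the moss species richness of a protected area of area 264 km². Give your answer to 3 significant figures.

S = 37.8 × 264^0.31
ln S = ln 37.8 + 0.31 × ln 264 = 3.6323 + 0.31 × 5.5759 = 5.3609
S = e^5.3609 ≈ 212.9

213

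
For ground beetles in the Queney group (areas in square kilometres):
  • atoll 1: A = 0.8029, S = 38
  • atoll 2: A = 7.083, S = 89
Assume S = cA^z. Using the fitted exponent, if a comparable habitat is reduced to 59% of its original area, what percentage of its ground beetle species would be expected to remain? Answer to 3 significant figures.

81.4%

z = ln(89/38) / ln(7.083/0.8029) = 0.8511 / 2.1772 = 0.3909
S_new/S_old = (A_new/A_old)^z = 0.59^0.3909 = exp(0.3909 × -0.5276) = 0.8136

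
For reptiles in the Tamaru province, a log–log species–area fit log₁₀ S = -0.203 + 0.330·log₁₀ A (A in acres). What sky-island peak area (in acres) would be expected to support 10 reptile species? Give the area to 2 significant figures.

10 = 0.6266 × A^0.33  ⇒  A^0.33 = 10/0.6266 = 15.96
ln A = ln(15.96) / 0.33 = 2.7700 / 0.33 = 8.3940
A = e^8.3940 ≈ 4420 acres

4400 acres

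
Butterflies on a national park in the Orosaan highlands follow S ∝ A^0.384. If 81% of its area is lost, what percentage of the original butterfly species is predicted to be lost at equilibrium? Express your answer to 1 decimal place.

S_new/S_old = (A_new/A_old)^z = 0.19^0.384
= exp(0.384 × ln 0.19) = exp(0.384 × -1.6607) = exp(-0.6377) ≈ 0.5285
Fraction lost = 1 − 0.5285 = 0.4715

47.2%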